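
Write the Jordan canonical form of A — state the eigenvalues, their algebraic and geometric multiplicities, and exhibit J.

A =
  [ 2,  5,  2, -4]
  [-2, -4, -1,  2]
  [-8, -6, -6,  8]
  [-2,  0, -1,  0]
J_3(-2) ⊕ J_1(-2)

The characteristic polynomial is
  det(x·I − A) = x^4 + 8*x^3 + 24*x^2 + 32*x + 16 = (x + 2)^4

Eigenvalues and multiplicities (the geometric multiplicity of λ is n − rank(A − λI), which equals the number of Jordan blocks for λ):
  λ = -2: algebraic multiplicity = 4, geometric multiplicity = 2

Determining the block sizes for each eigenvalue:
  λ = -2: with am = 4 and gm = 2, the partition is not yet determined (e.g. several partitions of 4 into 2 parts exist). Let N = A − (-2)·I. Computing rank(N^1) = 2, rank(N^2) = 1, rank(N^3) = 0; the number of blocks of size ≥ j is rank(N^{j−1}) − rank(N^j), giving [2, 1, 1]. So we have 1 block(s) of size 3, 1 block(s) of size 1 → block sizes [3, 1]

Assembling the blocks gives a Jordan form
J =
  [-2,  1,  0,  0]
  [ 0, -2,  1,  0]
  [ 0,  0, -2,  0]
  [ 0,  0,  0, -2]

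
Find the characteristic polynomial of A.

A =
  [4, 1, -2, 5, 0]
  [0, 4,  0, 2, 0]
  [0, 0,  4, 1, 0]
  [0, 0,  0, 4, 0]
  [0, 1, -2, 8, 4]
x^5 - 20*x^4 + 160*x^3 - 640*x^2 + 1280*x - 1024

Expanding det(x·I − A) (e.g. by cofactor expansion or by noting that A is similar to its Jordan form J, which has the same characteristic polynomial as A) gives
  χ_A(x) = x^5 - 20*x^4 + 160*x^3 - 640*x^2 + 1280*x - 1024
which factors as (x - 4)^5. The eigenvalues (with algebraic multiplicities) are λ = 4 with multiplicity 5.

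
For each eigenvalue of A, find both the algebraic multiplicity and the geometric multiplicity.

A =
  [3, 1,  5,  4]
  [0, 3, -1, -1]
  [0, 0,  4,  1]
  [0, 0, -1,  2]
λ = 3: alg = 4, geom = 2

Step 1 — factor the characteristic polynomial to read off the algebraic multiplicities:
  χ_A(x) = (x - 3)^4

Step 2 — compute geometric multiplicities via the rank-nullity identity g(λ) = n − rank(A − λI):
  rank(A − (3)·I) = 2, so dim ker(A − (3)·I) = n − 2 = 2

Summary:
  λ = 3: algebraic multiplicity = 4, geometric multiplicity = 2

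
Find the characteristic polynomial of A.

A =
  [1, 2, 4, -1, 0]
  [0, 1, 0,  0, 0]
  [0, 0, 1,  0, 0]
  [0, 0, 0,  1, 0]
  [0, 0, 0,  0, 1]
x^5 - 5*x^4 + 10*x^3 - 10*x^2 + 5*x - 1

Expanding det(x·I − A) (e.g. by cofactor expansion or by noting that A is similar to its Jordan form J, which has the same characteristic polynomial as A) gives
  χ_A(x) = x^5 - 5*x^4 + 10*x^3 - 10*x^2 + 5*x - 1
which factors as (x - 1)^5. The eigenvalues (with algebraic multiplicities) are λ = 1 with multiplicity 5.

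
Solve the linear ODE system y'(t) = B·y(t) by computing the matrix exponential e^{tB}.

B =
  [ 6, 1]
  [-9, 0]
e^{tB} =
  [3*t*exp(3*t) + exp(3*t), t*exp(3*t)]
  [-9*t*exp(3*t), -3*t*exp(3*t) + exp(3*t)]

Strategy: write B = P · J · P⁻¹ where J is a Jordan canonical form, so e^{tB} = P · e^{tJ} · P⁻¹, and e^{tJ} can be computed block-by-block.

B has Jordan form
J =
  [3, 1]
  [0, 3]
(up to reordering of blocks).

Per-block formulas:
  For a 2×2 Jordan block J_2(3): exp(t · J_2(3)) = e^(3t)·(I + t·N), where N is the 2×2 nilpotent shift.

After assembling e^{tJ} and conjugating by P, we get:

e^{tB} =
  [3*t*exp(3*t) + exp(3*t), t*exp(3*t)]
  [-9*t*exp(3*t), -3*t*exp(3*t) + exp(3*t)]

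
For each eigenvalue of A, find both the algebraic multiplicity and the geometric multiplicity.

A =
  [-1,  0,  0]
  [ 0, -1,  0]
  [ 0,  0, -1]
λ = -1: alg = 3, geom = 3

Step 1 — factor the characteristic polynomial to read off the algebraic multiplicities:
  χ_A(x) = (x + 1)^3

Step 2 — compute geometric multiplicities via the rank-nullity identity g(λ) = n − rank(A − λI):
  rank(A − (-1)·I) = 0, so dim ker(A − (-1)·I) = n − 0 = 3

Summary:
  λ = -1: algebraic multiplicity = 3, geometric multiplicity = 3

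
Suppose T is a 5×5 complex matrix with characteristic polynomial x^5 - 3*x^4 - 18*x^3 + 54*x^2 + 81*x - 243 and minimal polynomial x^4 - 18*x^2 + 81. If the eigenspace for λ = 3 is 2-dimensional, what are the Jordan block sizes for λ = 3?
Block sizes for λ = 3: [2, 1]

Step 1 — from the characteristic polynomial, algebraic multiplicity of λ = 3 is 3. From dim ker(T − (3)·I) = 2, there are exactly 2 Jordan blocks for λ = 3.
Step 2 — from the minimal polynomial, the factor (x − 3)^2 tells us the largest block for λ = 3 has size 2.
Step 3 — with total size 3, 2 blocks, and largest block 2, the block sizes (in nonincreasing order) are [2, 1].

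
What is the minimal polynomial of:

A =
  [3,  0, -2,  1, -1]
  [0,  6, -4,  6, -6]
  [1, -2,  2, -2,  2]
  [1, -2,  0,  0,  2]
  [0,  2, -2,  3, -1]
x^3 - 6*x^2 + 12*x - 8

The characteristic polynomial is χ_A(x) = (x - 2)^5, so the eigenvalues are known. The minimal polynomial is
  m_A(x) = Π_λ (x − λ)^{k_λ}
where k_λ is the size of the *largest* Jordan block for λ (equivalently, the smallest k with (A − λI)^k v = 0 for every generalised eigenvector v of λ).

  λ = 2: largest Jordan block has size 3, contributing (x − 2)^3

So m_A(x) = (x - 2)^3 = x^3 - 6*x^2 + 12*x - 8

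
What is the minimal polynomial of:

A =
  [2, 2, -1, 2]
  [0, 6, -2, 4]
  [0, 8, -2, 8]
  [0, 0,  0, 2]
x^2 - 4*x + 4

The characteristic polynomial is χ_A(x) = (x - 2)^4, so the eigenvalues are known. The minimal polynomial is
  m_A(x) = Π_λ (x − λ)^{k_λ}
where k_λ is the size of the *largest* Jordan block for λ (equivalently, the smallest k with (A − λI)^k v = 0 for every generalised eigenvector v of λ).

  λ = 2: largest Jordan block has size 2, contributing (x − 2)^2

So m_A(x) = (x - 2)^2 = x^2 - 4*x + 4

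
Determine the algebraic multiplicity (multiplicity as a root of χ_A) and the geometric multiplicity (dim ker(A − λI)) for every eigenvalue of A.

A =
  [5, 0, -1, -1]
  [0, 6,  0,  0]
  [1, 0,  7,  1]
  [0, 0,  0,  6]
λ = 6: alg = 4, geom = 3

Step 1 — factor the characteristic polynomial to read off the algebraic multiplicities:
  χ_A(x) = (x - 6)^4

Step 2 — compute geometric multiplicities via the rank-nullity identity g(λ) = n − rank(A − λI):
  rank(A − (6)·I) = 1, so dim ker(A − (6)·I) = n − 1 = 3

Summary:
  λ = 6: algebraic multiplicity = 4, geometric multiplicity = 3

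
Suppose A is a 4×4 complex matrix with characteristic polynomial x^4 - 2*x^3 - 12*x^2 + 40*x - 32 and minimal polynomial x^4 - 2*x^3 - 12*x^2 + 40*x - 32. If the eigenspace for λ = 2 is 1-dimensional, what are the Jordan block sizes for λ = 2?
Block sizes for λ = 2: [3]

Step 1 — from the characteristic polynomial, algebraic multiplicity of λ = 2 is 3. From dim ker(A − (2)·I) = 1, there are exactly 1 Jordan blocks for λ = 2.
Step 2 — from the minimal polynomial, the factor (x − 2)^3 tells us the largest block for λ = 2 has size 3.
Step 3 — with total size 3, 1 blocks, and largest block 3, the block sizes (in nonincreasing order) are [3].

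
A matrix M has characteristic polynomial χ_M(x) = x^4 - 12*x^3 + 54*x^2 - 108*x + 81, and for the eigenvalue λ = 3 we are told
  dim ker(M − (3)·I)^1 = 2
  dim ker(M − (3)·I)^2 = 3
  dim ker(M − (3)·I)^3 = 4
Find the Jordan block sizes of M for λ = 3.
Block sizes for λ = 3: [3, 1]

From the dimensions of kernels of powers, the number of Jordan blocks of size at least j is d_j − d_{j−1} where d_j = dim ker(N^j) (with d_0 = 0). Computing the differences gives [2, 1, 1].
The number of blocks of size exactly k is (#blocks of size ≥ k) − (#blocks of size ≥ k + 1), so the partition is: 1 block(s) of size 1, 1 block(s) of size 3.
In nonincreasing order the block sizes are [3, 1].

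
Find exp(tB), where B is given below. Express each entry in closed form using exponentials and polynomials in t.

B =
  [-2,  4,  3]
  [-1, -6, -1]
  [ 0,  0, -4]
e^{tB} =
  [2*t*exp(-4*t) + exp(-4*t), 4*t*exp(-4*t), t^2*exp(-4*t) + 3*t*exp(-4*t)]
  [-t*exp(-4*t), -2*t*exp(-4*t) + exp(-4*t), -t^2*exp(-4*t)/2 - t*exp(-4*t)]
  [0, 0, exp(-4*t)]

Strategy: write B = P · J · P⁻¹ where J is a Jordan canonical form, so e^{tB} = P · e^{tJ} · P⁻¹, and e^{tJ} can be computed block-by-block.

B has Jordan form
J =
  [-4,  1,  0]
  [ 0, -4,  1]
  [ 0,  0, -4]
(up to reordering of blocks).

Per-block formulas:
  For a 3×3 Jordan block J_3(-4): exp(t · J_3(-4)) = e^(-4t)·(I + t·N + (t^2/2)·N^2), where N is the 3×3 nilpotent shift.

After assembling e^{tJ} and conjugating by P, we get:

e^{tB} =
  [2*t*exp(-4*t) + exp(-4*t), 4*t*exp(-4*t), t^2*exp(-4*t) + 3*t*exp(-4*t)]
  [-t*exp(-4*t), -2*t*exp(-4*t) + exp(-4*t), -t^2*exp(-4*t)/2 - t*exp(-4*t)]
  [0, 0, exp(-4*t)]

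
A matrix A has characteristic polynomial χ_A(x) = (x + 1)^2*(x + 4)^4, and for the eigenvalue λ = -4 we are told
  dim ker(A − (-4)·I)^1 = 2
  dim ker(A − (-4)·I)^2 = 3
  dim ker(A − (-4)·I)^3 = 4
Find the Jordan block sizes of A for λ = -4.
Block sizes for λ = -4: [3, 1]

From the dimensions of kernels of powers, the number of Jordan blocks of size at least j is d_j − d_{j−1} where d_j = dim ker(N^j) (with d_0 = 0). Computing the differences gives [2, 1, 1].
The number of blocks of size exactly k is (#blocks of size ≥ k) − (#blocks of size ≥ k + 1), so the partition is: 1 block(s) of size 1, 1 block(s) of size 3.
In nonincreasing order the block sizes are [3, 1].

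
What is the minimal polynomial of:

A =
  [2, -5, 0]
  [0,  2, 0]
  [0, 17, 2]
x^2 - 4*x + 4

The characteristic polynomial is χ_A(x) = (x - 2)^3, so the eigenvalues are known. The minimal polynomial is
  m_A(x) = Π_λ (x − λ)^{k_λ}
where k_λ is the size of the *largest* Jordan block for λ (equivalently, the smallest k with (A − λI)^k v = 0 for every generalised eigenvector v of λ).

  λ = 2: largest Jordan block has size 2, contributing (x − 2)^2

So m_A(x) = (x - 2)^2 = x^2 - 4*x + 4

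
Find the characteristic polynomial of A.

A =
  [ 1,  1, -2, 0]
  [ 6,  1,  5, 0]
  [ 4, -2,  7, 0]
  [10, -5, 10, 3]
x^4 - 12*x^3 + 54*x^2 - 108*x + 81

Expanding det(x·I − A) (e.g. by cofactor expansion or by noting that A is similar to its Jordan form J, which has the same characteristic polynomial as A) gives
  χ_A(x) = x^4 - 12*x^3 + 54*x^2 - 108*x + 81
which factors as (x - 3)^4. The eigenvalues (with algebraic multiplicities) are λ = 3 with multiplicity 4.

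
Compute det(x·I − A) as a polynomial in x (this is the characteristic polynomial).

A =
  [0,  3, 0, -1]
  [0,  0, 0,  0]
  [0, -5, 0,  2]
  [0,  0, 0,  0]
x^4

Expanding det(x·I − A) (e.g. by cofactor expansion or by noting that A is similar to its Jordan form J, which has the same characteristic polynomial as A) gives
  χ_A(x) = x^4
which factors as x^4. The eigenvalues (with algebraic multiplicities) are λ = 0 with multiplicity 4.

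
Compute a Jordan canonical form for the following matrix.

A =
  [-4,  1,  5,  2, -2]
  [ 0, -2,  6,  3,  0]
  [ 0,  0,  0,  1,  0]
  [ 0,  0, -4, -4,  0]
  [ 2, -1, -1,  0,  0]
J_2(-2) ⊕ J_2(-2) ⊕ J_1(-2)

The characteristic polynomial is
  det(x·I − A) = x^5 + 10*x^4 + 40*x^3 + 80*x^2 + 80*x + 32 = (x + 2)^5

Eigenvalues and multiplicities (the geometric multiplicity of λ is n − rank(A − λI), which equals the number of Jordan blocks for λ):
  λ = -2: algebraic multiplicity = 5, geometric multiplicity = 3

Determining the block sizes for each eigenvalue:
  λ = -2: with am = 5 and gm = 3, the partition is not yet determined (e.g. several partitions of 5 into 3 parts exist). Let N = A − (-2)·I. Computing rank(N^1) = 2, rank(N^2) = 0; the number of blocks of size ≥ j is rank(N^{j−1}) − rank(N^j), giving [3, 2]. So we have 2 block(s) of size 2, 1 block(s) of size 1 → block sizes [2, 2, 1]

Assembling the blocks gives a Jordan form
J =
  [-2,  1,  0,  0,  0]
  [ 0, -2,  0,  0,  0]
  [ 0,  0, -2,  1,  0]
  [ 0,  0,  0, -2,  0]
  [ 0,  0,  0,  0, -2]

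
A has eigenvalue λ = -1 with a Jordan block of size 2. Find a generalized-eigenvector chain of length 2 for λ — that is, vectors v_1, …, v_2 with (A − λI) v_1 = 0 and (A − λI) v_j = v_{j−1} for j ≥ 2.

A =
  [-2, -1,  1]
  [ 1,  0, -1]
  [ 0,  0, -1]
A Jordan chain for λ = -1 of length 2:
v_1 = (-1, 1, 0)ᵀ
v_2 = (1, 0, 0)ᵀ

Let N = A − (-1)·I. We want v_2 with N^2 v_2 = 0 but N^1 v_2 ≠ 0; then v_{j-1} := N · v_j for j = 2, …, 2.

Pick v_2 = (1, 0, 0)ᵀ.
Then v_1 = N · v_2 = (-1, 1, 0)ᵀ.

Sanity check: (A − (-1)·I) v_1 = (0, 0, 0)ᵀ = 0. ✓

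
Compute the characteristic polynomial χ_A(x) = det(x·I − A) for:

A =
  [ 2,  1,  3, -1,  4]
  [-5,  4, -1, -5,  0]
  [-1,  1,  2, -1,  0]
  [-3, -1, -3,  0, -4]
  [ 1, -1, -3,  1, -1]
x^5 - 7*x^4 + 10*x^3 + 18*x^2 - 27*x - 27

Expanding det(x·I − A) (e.g. by cofactor expansion or by noting that A is similar to its Jordan form J, which has the same characteristic polynomial as A) gives
  χ_A(x) = x^5 - 7*x^4 + 10*x^3 + 18*x^2 - 27*x - 27
which factors as (x - 3)^3*(x + 1)^2. The eigenvalues (with algebraic multiplicities) are λ = -1 with multiplicity 2, λ = 3 with multiplicity 3.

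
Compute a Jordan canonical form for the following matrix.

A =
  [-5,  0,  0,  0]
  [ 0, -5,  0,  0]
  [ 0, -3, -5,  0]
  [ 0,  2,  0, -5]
J_2(-5) ⊕ J_1(-5) ⊕ J_1(-5)

The characteristic polynomial is
  det(x·I − A) = x^4 + 20*x^3 + 150*x^2 + 500*x + 625 = (x + 5)^4

Eigenvalues and multiplicities (the geometric multiplicity of λ is n − rank(A − λI), which equals the number of Jordan blocks for λ):
  λ = -5: algebraic multiplicity = 4, geometric multiplicity = 3

Determining the block sizes for each eigenvalue:
  λ = -5: 3 blocks summing to 4 forces exactly one block of size 2 and the rest size 1 → block sizes [2, 1, 1]

Assembling the blocks gives a Jordan form
J =
  [-5,  1,  0,  0]
  [ 0, -5,  0,  0]
  [ 0,  0, -5,  0]
  [ 0,  0,  0, -5]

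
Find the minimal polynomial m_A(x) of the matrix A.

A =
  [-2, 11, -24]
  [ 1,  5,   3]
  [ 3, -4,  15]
x^3 - 18*x^2 + 108*x - 216

The characteristic polynomial is χ_A(x) = (x - 6)^3, so the eigenvalues are known. The minimal polynomial is
  m_A(x) = Π_λ (x − λ)^{k_λ}
where k_λ is the size of the *largest* Jordan block for λ (equivalently, the smallest k with (A − λI)^k v = 0 for every generalised eigenvector v of λ).

  λ = 6: largest Jordan block has size 3, contributing (x − 6)^3

So m_A(x) = (x - 6)^3 = x^3 - 18*x^2 + 108*x - 216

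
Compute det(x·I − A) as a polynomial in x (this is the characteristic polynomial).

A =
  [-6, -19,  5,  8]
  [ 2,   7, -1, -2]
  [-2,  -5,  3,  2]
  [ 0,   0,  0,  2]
x^4 - 6*x^3 + 12*x^2 - 8*x

Expanding det(x·I − A) (e.g. by cofactor expansion or by noting that A is similar to its Jordan form J, which has the same characteristic polynomial as A) gives
  χ_A(x) = x^4 - 6*x^3 + 12*x^2 - 8*x
which factors as x*(x - 2)^3. The eigenvalues (with algebraic multiplicities) are λ = 0 with multiplicity 1, λ = 2 with multiplicity 3.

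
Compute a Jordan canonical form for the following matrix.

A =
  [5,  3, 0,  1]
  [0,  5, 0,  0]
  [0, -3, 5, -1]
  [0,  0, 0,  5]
J_2(5) ⊕ J_1(5) ⊕ J_1(5)

The characteristic polynomial is
  det(x·I − A) = x^4 - 20*x^3 + 150*x^2 - 500*x + 625 = (x - 5)^4

Eigenvalues and multiplicities (the geometric multiplicity of λ is n − rank(A − λI), which equals the number of Jordan blocks for λ):
  λ = 5: algebraic multiplicity = 4, geometric multiplicity = 3

Determining the block sizes for each eigenvalue:
  λ = 5: 3 blocks summing to 4 forces exactly one block of size 2 and the rest size 1 → block sizes [2, 1, 1]

Assembling the blocks gives a Jordan form
J =
  [5, 1, 0, 0]
  [0, 5, 0, 0]
  [0, 0, 5, 0]
  [0, 0, 0, 5]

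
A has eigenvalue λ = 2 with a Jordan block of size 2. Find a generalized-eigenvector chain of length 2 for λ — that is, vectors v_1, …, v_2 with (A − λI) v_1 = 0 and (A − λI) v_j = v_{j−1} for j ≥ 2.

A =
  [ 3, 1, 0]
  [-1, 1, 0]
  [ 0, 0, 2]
A Jordan chain for λ = 2 of length 2:
v_1 = (1, -1, 0)ᵀ
v_2 = (1, 0, 0)ᵀ

Let N = A − (2)·I. We want v_2 with N^2 v_2 = 0 but N^1 v_2 ≠ 0; then v_{j-1} := N · v_j for j = 2, …, 2.

Pick v_2 = (1, 0, 0)ᵀ.
Then v_1 = N · v_2 = (1, -1, 0)ᵀ.

Sanity check: (A − (2)·I) v_1 = (0, 0, 0)ᵀ = 0. ✓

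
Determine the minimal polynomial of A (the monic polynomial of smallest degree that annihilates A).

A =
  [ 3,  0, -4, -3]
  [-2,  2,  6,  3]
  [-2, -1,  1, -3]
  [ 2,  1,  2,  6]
x^3 - 9*x^2 + 27*x - 27

The characteristic polynomial is χ_A(x) = (x - 3)^4, so the eigenvalues are known. The minimal polynomial is
  m_A(x) = Π_λ (x − λ)^{k_λ}
where k_λ is the size of the *largest* Jordan block for λ (equivalently, the smallest k with (A − λI)^k v = 0 for every generalised eigenvector v of λ).

  λ = 3: largest Jordan block has size 3, contributing (x − 3)^3

So m_A(x) = (x - 3)^3 = x^3 - 9*x^2 + 27*x - 27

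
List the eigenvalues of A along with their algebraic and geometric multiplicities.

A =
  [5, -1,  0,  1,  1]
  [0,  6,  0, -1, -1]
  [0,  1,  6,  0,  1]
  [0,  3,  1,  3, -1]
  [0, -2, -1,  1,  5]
λ = 5: alg = 5, geom = 3

Step 1 — factor the characteristic polynomial to read off the algebraic multiplicities:
  χ_A(x) = (x - 5)^5

Step 2 — compute geometric multiplicities via the rank-nullity identity g(λ) = n − rank(A − λI):
  rank(A − (5)·I) = 2, so dim ker(A − (5)·I) = n − 2 = 3

Summary:
  λ = 5: algebraic multiplicity = 5, geometric multiplicity = 3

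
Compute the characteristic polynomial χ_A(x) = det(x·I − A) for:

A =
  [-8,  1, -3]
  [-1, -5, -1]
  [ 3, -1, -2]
x^3 + 15*x^2 + 75*x + 125

Expanding det(x·I − A) (e.g. by cofactor expansion or by noting that A is similar to its Jordan form J, which has the same characteristic polynomial as A) gives
  χ_A(x) = x^3 + 15*x^2 + 75*x + 125
which factors as (x + 5)^3. The eigenvalues (with algebraic multiplicities) are λ = -5 with multiplicity 3.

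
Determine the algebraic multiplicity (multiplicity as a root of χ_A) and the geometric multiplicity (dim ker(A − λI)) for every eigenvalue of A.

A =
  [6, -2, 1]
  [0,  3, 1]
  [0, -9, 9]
λ = 6: alg = 3, geom = 1

Step 1 — factor the characteristic polynomial to read off the algebraic multiplicities:
  χ_A(x) = (x - 6)^3

Step 2 — compute geometric multiplicities via the rank-nullity identity g(λ) = n − rank(A − λI):
  rank(A − (6)·I) = 2, so dim ker(A − (6)·I) = n − 2 = 1

Summary:
  λ = 6: algebraic multiplicity = 3, geometric multiplicity = 1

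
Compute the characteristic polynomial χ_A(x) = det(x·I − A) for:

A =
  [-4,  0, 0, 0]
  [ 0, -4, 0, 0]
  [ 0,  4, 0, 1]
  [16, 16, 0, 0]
x^4 + 8*x^3 + 16*x^2

Expanding det(x·I − A) (e.g. by cofactor expansion or by noting that A is similar to its Jordan form J, which has the same characteristic polynomial as A) gives
  χ_A(x) = x^4 + 8*x^3 + 16*x^2
which factors as x^2*(x + 4)^2. The eigenvalues (with algebraic multiplicities) are λ = -4 with multiplicity 2, λ = 0 with multiplicity 2.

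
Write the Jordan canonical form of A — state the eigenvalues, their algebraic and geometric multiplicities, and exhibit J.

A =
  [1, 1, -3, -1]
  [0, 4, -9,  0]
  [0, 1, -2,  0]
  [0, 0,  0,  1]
J_2(1) ⊕ J_2(1)

The characteristic polynomial is
  det(x·I − A) = x^4 - 4*x^3 + 6*x^2 - 4*x + 1 = (x - 1)^4

Eigenvalues and multiplicities (the geometric multiplicity of λ is n − rank(A − λI), which equals the number of Jordan blocks for λ):
  λ = 1: algebraic multiplicity = 4, geometric multiplicity = 2

Determining the block sizes for each eigenvalue:
  λ = 1: with am = 4 and gm = 2, the partition is not yet determined (e.g. several partitions of 4 into 2 parts exist). Let N = A − (1)·I. Computing rank(N^1) = 2, rank(N^2) = 0; the number of blocks of size ≥ j is rank(N^{j−1}) − rank(N^j), giving [2, 2]. So we have 2 block(s) of size 2 → block sizes [2, 2]

Assembling the blocks gives a Jordan form
J =
  [1, 1, 0, 0]
  [0, 1, 0, 0]
  [0, 0, 1, 1]
  [0, 0, 0, 1]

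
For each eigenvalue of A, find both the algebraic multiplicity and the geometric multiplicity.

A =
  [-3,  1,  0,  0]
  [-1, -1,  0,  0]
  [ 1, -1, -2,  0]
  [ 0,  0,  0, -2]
λ = -2: alg = 4, geom = 3

Step 1 — factor the characteristic polynomial to read off the algebraic multiplicities:
  χ_A(x) = (x + 2)^4

Step 2 — compute geometric multiplicities via the rank-nullity identity g(λ) = n − rank(A − λI):
  rank(A − (-2)·I) = 1, so dim ker(A − (-2)·I) = n − 1 = 3

Summary:
  λ = -2: algebraic multiplicity = 4, geometric multiplicity = 3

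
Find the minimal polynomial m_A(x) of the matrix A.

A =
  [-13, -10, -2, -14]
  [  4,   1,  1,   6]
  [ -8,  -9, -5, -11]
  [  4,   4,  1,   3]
x^4 + 14*x^3 + 72*x^2 + 162*x + 135

The characteristic polynomial is χ_A(x) = (x + 3)^3*(x + 5), so the eigenvalues are known. The minimal polynomial is
  m_A(x) = Π_λ (x − λ)^{k_λ}
where k_λ is the size of the *largest* Jordan block for λ (equivalently, the smallest k with (A − λI)^k v = 0 for every generalised eigenvector v of λ).

  λ = -5: largest Jordan block has size 1, contributing (x + 5)
  λ = -3: largest Jordan block has size 3, contributing (x + 3)^3

So m_A(x) = (x + 3)^3*(x + 5) = x^4 + 14*x^3 + 72*x^2 + 162*x + 135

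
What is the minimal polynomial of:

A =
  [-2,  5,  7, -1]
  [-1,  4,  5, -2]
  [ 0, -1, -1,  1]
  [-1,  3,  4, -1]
x^2

The characteristic polynomial is χ_A(x) = x^4, so the eigenvalues are known. The minimal polynomial is
  m_A(x) = Π_λ (x − λ)^{k_λ}
where k_λ is the size of the *largest* Jordan block for λ (equivalently, the smallest k with (A − λI)^k v = 0 for every generalised eigenvector v of λ).

  λ = 0: largest Jordan block has size 2, contributing (x − 0)^2

So m_A(x) = x^2 = x^2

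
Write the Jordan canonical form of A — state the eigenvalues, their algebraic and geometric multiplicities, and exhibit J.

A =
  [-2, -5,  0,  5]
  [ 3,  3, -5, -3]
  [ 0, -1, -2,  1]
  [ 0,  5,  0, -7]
J_3(-2) ⊕ J_1(-2)

The characteristic polynomial is
  det(x·I − A) = x^4 + 8*x^3 + 24*x^2 + 32*x + 16 = (x + 2)^4

Eigenvalues and multiplicities (the geometric multiplicity of λ is n − rank(A − λI), which equals the number of Jordan blocks for λ):
  λ = -2: algebraic multiplicity = 4, geometric multiplicity = 2

Determining the block sizes for each eigenvalue:
  λ = -2: with am = 4 and gm = 2, the partition is not yet determined (e.g. several partitions of 4 into 2 parts exist). Let N = A − (-2)·I. Computing rank(N^1) = 2, rank(N^2) = 1, rank(N^3) = 0; the number of blocks of size ≥ j is rank(N^{j−1}) − rank(N^j), giving [2, 1, 1]. So we have 1 block(s) of size 3, 1 block(s) of size 1 → block sizes [3, 1]

Assembling the blocks gives a Jordan form
J =
  [-2,  1,  0,  0]
  [ 0, -2,  1,  0]
  [ 0,  0, -2,  0]
  [ 0,  0,  0, -2]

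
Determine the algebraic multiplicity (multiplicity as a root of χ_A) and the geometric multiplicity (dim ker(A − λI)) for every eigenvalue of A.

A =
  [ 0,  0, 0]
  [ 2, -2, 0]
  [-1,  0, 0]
λ = -2: alg = 1, geom = 1; λ = 0: alg = 2, geom = 1

Step 1 — factor the characteristic polynomial to read off the algebraic multiplicities:
  χ_A(x) = x^2*(x + 2)

Step 2 — compute geometric multiplicities via the rank-nullity identity g(λ) = n − rank(A − λI):
  rank(A − (-2)·I) = 2, so dim ker(A − (-2)·I) = n − 2 = 1
  rank(A − (0)·I) = 2, so dim ker(A − (0)·I) = n − 2 = 1

Summary:
  λ = -2: algebraic multiplicity = 1, geometric multiplicity = 1
  λ = 0: algebraic multiplicity = 2, geometric multiplicity = 1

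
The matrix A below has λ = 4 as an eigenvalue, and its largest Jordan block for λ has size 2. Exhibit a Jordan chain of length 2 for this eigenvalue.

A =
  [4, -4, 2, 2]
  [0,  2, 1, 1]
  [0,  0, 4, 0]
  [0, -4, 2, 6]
A Jordan chain for λ = 4 of length 2:
v_1 = (-4, -2, 0, -4)ᵀ
v_2 = (0, 1, 0, 0)ᵀ

Let N = A − (4)·I. We want v_2 with N^2 v_2 = 0 but N^1 v_2 ≠ 0; then v_{j-1} := N · v_j for j = 2, …, 2.

Pick v_2 = (0, 1, 0, 0)ᵀ.
Then v_1 = N · v_2 = (-4, -2, 0, -4)ᵀ.

Sanity check: (A − (4)·I) v_1 = (0, 0, 0, 0)ᵀ = 0. ✓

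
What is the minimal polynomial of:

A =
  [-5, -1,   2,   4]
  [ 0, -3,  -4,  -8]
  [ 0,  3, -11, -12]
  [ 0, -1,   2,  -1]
x^2 + 10*x + 25

The characteristic polynomial is χ_A(x) = (x + 5)^4, so the eigenvalues are known. The minimal polynomial is
  m_A(x) = Π_λ (x − λ)^{k_λ}
where k_λ is the size of the *largest* Jordan block for λ (equivalently, the smallest k with (A − λI)^k v = 0 for every generalised eigenvector v of λ).

  λ = -5: largest Jordan block has size 2, contributing (x + 5)^2

So m_A(x) = (x + 5)^2 = x^2 + 10*x + 25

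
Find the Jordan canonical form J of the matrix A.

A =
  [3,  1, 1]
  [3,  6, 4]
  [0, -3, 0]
J_3(3)

The characteristic polynomial is
  det(x·I − A) = x^3 - 9*x^2 + 27*x - 27 = (x - 3)^3

Eigenvalues and multiplicities (the geometric multiplicity of λ is n − rank(A − λI), which equals the number of Jordan blocks for λ):
  λ = 3: algebraic multiplicity = 3, geometric multiplicity = 1

Determining the block sizes for each eigenvalue:
  λ = 3: one block (gm = 1), so the single block has size am = 3 → block sizes [3]

Assembling the blocks gives a Jordan form
J =
  [3, 1, 0]
  [0, 3, 1]
  [0, 0, 3]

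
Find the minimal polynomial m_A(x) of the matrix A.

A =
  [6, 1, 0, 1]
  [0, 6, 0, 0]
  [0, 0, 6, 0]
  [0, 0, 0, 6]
x^2 - 12*x + 36

The characteristic polynomial is χ_A(x) = (x - 6)^4, so the eigenvalues are known. The minimal polynomial is
  m_A(x) = Π_λ (x − λ)^{k_λ}
where k_λ is the size of the *largest* Jordan block for λ (equivalently, the smallest k with (A − λI)^k v = 0 for every generalised eigenvector v of λ).

  λ = 6: largest Jordan block has size 2, contributing (x − 6)^2

So m_A(x) = (x - 6)^2 = x^2 - 12*x + 36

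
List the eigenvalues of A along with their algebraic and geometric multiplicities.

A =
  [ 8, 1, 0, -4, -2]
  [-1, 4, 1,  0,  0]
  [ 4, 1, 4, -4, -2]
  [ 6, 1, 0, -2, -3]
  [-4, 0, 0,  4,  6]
λ = 4: alg = 5, geom = 2

Step 1 — factor the characteristic polynomial to read off the algebraic multiplicities:
  χ_A(x) = (x - 4)^5

Step 2 — compute geometric multiplicities via the rank-nullity identity g(λ) = n − rank(A − λI):
  rank(A − (4)·I) = 3, so dim ker(A − (4)·I) = n − 3 = 2

Summary:
  λ = 4: algebraic multiplicity = 5, geometric multiplicity = 2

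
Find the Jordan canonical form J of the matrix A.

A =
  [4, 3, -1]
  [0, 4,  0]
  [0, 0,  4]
J_2(4) ⊕ J_1(4)

The characteristic polynomial is
  det(x·I − A) = x^3 - 12*x^2 + 48*x - 64 = (x - 4)^3

Eigenvalues and multiplicities (the geometric multiplicity of λ is n − rank(A − λI), which equals the number of Jordan blocks for λ):
  λ = 4: algebraic multiplicity = 3, geometric multiplicity = 2

Determining the block sizes for each eigenvalue:
  λ = 4: 2 blocks summing to 3 forces exactly one block of size 2 and the rest size 1 → block sizes [2, 1]

Assembling the blocks gives a Jordan form
J =
  [4, 1, 0]
  [0, 4, 0]
  [0, 0, 4]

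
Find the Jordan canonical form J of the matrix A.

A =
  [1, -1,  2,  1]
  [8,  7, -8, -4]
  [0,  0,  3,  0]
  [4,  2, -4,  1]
J_2(3) ⊕ J_1(3) ⊕ J_1(3)

The characteristic polynomial is
  det(x·I − A) = x^4 - 12*x^3 + 54*x^2 - 108*x + 81 = (x - 3)^4

Eigenvalues and multiplicities (the geometric multiplicity of λ is n − rank(A − λI), which equals the number of Jordan blocks for λ):
  λ = 3: algebraic multiplicity = 4, geometric multiplicity = 3

Determining the block sizes for each eigenvalue:
  λ = 3: 3 blocks summing to 4 forces exactly one block of size 2 and the rest size 1 → block sizes [2, 1, 1]

Assembling the blocks gives a Jordan form
J =
  [3, 1, 0, 0]
  [0, 3, 0, 0]
  [0, 0, 3, 0]
  [0, 0, 0, 3]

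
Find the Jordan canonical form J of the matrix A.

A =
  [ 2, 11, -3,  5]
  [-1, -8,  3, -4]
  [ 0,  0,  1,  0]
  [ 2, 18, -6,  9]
J_3(1) ⊕ J_1(1)

The characteristic polynomial is
  det(x·I − A) = x^4 - 4*x^3 + 6*x^2 - 4*x + 1 = (x - 1)^4

Eigenvalues and multiplicities (the geometric multiplicity of λ is n − rank(A − λI), which equals the number of Jordan blocks for λ):
  λ = 1: algebraic multiplicity = 4, geometric multiplicity = 2

Determining the block sizes for each eigenvalue:
  λ = 1: with am = 4 and gm = 2, the partition is not yet determined (e.g. several partitions of 4 into 2 parts exist). Let N = A − (1)·I. Computing rank(N^1) = 2, rank(N^2) = 1, rank(N^3) = 0; the number of blocks of size ≥ j is rank(N^{j−1}) − rank(N^j), giving [2, 1, 1]. So we have 1 block(s) of size 3, 1 block(s) of size 1 → block sizes [3, 1]

Assembling the blocks gives a Jordan form
J =
  [1, 1, 0, 0]
  [0, 1, 1, 0]
  [0, 0, 1, 0]
  [0, 0, 0, 1]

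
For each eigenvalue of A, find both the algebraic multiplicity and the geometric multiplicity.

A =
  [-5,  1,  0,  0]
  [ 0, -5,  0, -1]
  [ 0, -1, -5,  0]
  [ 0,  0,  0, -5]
λ = -5: alg = 4, geom = 2

Step 1 — factor the characteristic polynomial to read off the algebraic multiplicities:
  χ_A(x) = (x + 5)^4

Step 2 — compute geometric multiplicities via the rank-nullity identity g(λ) = n − rank(A − λI):
  rank(A − (-5)·I) = 2, so dim ker(A − (-5)·I) = n − 2 = 2

Summary:
  λ = -5: algebraic multiplicity = 4, geometric multiplicity = 2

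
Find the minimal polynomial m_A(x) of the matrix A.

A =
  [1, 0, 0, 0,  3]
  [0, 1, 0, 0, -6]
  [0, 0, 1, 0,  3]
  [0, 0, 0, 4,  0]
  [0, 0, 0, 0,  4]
x^2 - 5*x + 4

The characteristic polynomial is χ_A(x) = (x - 4)^2*(x - 1)^3, so the eigenvalues are known. The minimal polynomial is
  m_A(x) = Π_λ (x − λ)^{k_λ}
where k_λ is the size of the *largest* Jordan block for λ (equivalently, the smallest k with (A − λI)^k v = 0 for every generalised eigenvector v of λ).

  λ = 1: largest Jordan block has size 1, contributing (x − 1)
  λ = 4: largest Jordan block has size 1, contributing (x − 4)

So m_A(x) = (x - 4)*(x - 1) = x^2 - 5*x + 4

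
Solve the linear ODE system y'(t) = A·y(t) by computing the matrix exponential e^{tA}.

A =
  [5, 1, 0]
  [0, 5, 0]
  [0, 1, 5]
e^{tA} =
  [exp(5*t), t*exp(5*t), 0]
  [0, exp(5*t), 0]
  [0, t*exp(5*t), exp(5*t)]

Strategy: write A = P · J · P⁻¹ where J is a Jordan canonical form, so e^{tA} = P · e^{tJ} · P⁻¹, and e^{tJ} can be computed block-by-block.

A has Jordan form
J =
  [5, 1, 0]
  [0, 5, 0]
  [0, 0, 5]
(up to reordering of blocks).

Per-block formulas:
  For a 2×2 Jordan block J_2(5): exp(t · J_2(5)) = e^(5t)·(I + t·N), where N is the 2×2 nilpotent shift.
  For a 1×1 block at λ = 5: exp(t · [5]) = [e^(5t)].

After assembling e^{tJ} and conjugating by P, we get:

e^{tA} =
  [exp(5*t), t*exp(5*t), 0]
  [0, exp(5*t), 0]
  [0, t*exp(5*t), exp(5*t)]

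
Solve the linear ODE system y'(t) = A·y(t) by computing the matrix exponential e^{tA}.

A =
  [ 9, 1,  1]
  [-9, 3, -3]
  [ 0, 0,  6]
e^{tA} =
  [3*t*exp(6*t) + exp(6*t), t*exp(6*t), t*exp(6*t)]
  [-9*t*exp(6*t), -3*t*exp(6*t) + exp(6*t), -3*t*exp(6*t)]
  [0, 0, exp(6*t)]

Strategy: write A = P · J · P⁻¹ where J is a Jordan canonical form, so e^{tA} = P · e^{tJ} · P⁻¹, and e^{tJ} can be computed block-by-block.

A has Jordan form
J =
  [6, 1, 0]
  [0, 6, 0]
  [0, 0, 6]
(up to reordering of blocks).

Per-block formulas:
  For a 1×1 block at λ = 6: exp(t · [6]) = [e^(6t)].
  For a 2×2 Jordan block J_2(6): exp(t · J_2(6)) = e^(6t)·(I + t·N), where N is the 2×2 nilpotent shift.

After assembling e^{tJ} and conjugating by P, we get:

e^{tA} =
  [3*t*exp(6*t) + exp(6*t), t*exp(6*t), t*exp(6*t)]
  [-9*t*exp(6*t), -3*t*exp(6*t) + exp(6*t), -3*t*exp(6*t)]
  [0, 0, exp(6*t)]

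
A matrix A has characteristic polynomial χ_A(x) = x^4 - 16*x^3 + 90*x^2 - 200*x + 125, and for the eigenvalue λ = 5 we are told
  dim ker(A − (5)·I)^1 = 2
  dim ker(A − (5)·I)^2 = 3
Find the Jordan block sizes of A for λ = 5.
Block sizes for λ = 5: [2, 1]

From the dimensions of kernels of powers, the number of Jordan blocks of size at least j is d_j − d_{j−1} where d_j = dim ker(N^j) (with d_0 = 0). Computing the differences gives [2, 1].
The number of blocks of size exactly k is (#blocks of size ≥ k) − (#blocks of size ≥ k + 1), so the partition is: 1 block(s) of size 1, 1 block(s) of size 2.
In nonincreasing order the block sizes are [2, 1].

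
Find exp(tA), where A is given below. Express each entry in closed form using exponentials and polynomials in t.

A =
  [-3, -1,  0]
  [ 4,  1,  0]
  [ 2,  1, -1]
e^{tA} =
  [-2*t*exp(-t) + exp(-t), -t*exp(-t), 0]
  [4*t*exp(-t), 2*t*exp(-t) + exp(-t), 0]
  [2*t*exp(-t), t*exp(-t), exp(-t)]

Strategy: write A = P · J · P⁻¹ where J is a Jordan canonical form, so e^{tA} = P · e^{tJ} · P⁻¹, and e^{tJ} can be computed block-by-block.

A has Jordan form
J =
  [-1,  1,  0]
  [ 0, -1,  0]
  [ 0,  0, -1]
(up to reordering of blocks).

Per-block formulas:
  For a 2×2 Jordan block J_2(-1): exp(t · J_2(-1)) = e^(-1t)·(I + t·N), where N is the 2×2 nilpotent shift.
  For a 1×1 block at λ = -1: exp(t · [-1]) = [e^(-1t)].

After assembling e^{tJ} and conjugating by P, we get:

e^{tA} =
  [-2*t*exp(-t) + exp(-t), -t*exp(-t), 0]
  [4*t*exp(-t), 2*t*exp(-t) + exp(-t), 0]
  [2*t*exp(-t), t*exp(-t), exp(-t)]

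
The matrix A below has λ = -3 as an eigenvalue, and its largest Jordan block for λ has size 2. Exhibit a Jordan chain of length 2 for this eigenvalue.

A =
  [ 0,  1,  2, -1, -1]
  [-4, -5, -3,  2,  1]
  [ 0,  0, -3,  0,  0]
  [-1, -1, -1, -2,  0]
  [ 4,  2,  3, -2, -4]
A Jordan chain for λ = -3 of length 2:
v_1 = (1, -2, 0, -1, 2)ᵀ
v_2 = (0, 1, 0, 0, 0)ᵀ

Let N = A − (-3)·I. We want v_2 with N^2 v_2 = 0 but N^1 v_2 ≠ 0; then v_{j-1} := N · v_j for j = 2, …, 2.

Pick v_2 = (0, 1, 0, 0, 0)ᵀ.
Then v_1 = N · v_2 = (1, -2, 0, -1, 2)ᵀ.

Sanity check: (A − (-3)·I) v_1 = (0, 0, 0, 0, 0)ᵀ = 0. ✓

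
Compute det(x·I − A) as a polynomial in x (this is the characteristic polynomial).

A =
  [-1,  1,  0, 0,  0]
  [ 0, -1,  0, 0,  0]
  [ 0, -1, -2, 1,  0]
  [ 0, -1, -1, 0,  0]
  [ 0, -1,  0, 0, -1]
x^5 + 5*x^4 + 10*x^3 + 10*x^2 + 5*x + 1

Expanding det(x·I − A) (e.g. by cofactor expansion or by noting that A is similar to its Jordan form J, which has the same characteristic polynomial as A) gives
  χ_A(x) = x^5 + 5*x^4 + 10*x^3 + 10*x^2 + 5*x + 1
which factors as (x + 1)^5. The eigenvalues (with algebraic multiplicities) are λ = -1 with multiplicity 5.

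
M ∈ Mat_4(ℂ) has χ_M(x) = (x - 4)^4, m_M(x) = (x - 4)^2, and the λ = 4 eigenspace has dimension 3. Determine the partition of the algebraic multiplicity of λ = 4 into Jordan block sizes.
Block sizes for λ = 4: [2, 1, 1]

Step 1 — from the characteristic polynomial, algebraic multiplicity of λ = 4 is 4. From dim ker(M − (4)·I) = 3, there are exactly 3 Jordan blocks for λ = 4.
Step 2 — from the minimal polynomial, the factor (x − 4)^2 tells us the largest block for λ = 4 has size 2.
Step 3 — with total size 4, 3 blocks, and largest block 2, the block sizes (in nonincreasing order) are [2, 1, 1].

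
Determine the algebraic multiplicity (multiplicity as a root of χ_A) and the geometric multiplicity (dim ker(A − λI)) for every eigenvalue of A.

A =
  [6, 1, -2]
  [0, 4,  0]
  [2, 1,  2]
λ = 4: alg = 3, geom = 2

Step 1 — factor the characteristic polynomial to read off the algebraic multiplicities:
  χ_A(x) = (x - 4)^3

Step 2 — compute geometric multiplicities via the rank-nullity identity g(λ) = n − rank(A − λI):
  rank(A − (4)·I) = 1, so dim ker(A − (4)·I) = n − 1 = 2

Summary:
  λ = 4: algebraic multiplicity = 3, geometric multiplicity = 2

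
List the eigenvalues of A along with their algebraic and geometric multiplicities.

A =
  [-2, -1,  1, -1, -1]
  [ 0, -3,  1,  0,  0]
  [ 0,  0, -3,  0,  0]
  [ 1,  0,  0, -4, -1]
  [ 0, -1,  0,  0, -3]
λ = -3: alg = 5, geom = 2

Step 1 — factor the characteristic polynomial to read off the algebraic multiplicities:
  χ_A(x) = (x + 3)^5

Step 2 — compute geometric multiplicities via the rank-nullity identity g(λ) = n − rank(A − λI):
  rank(A − (-3)·I) = 3, so dim ker(A − (-3)·I) = n − 3 = 2

Summary:
  λ = -3: algebraic multiplicity = 5, geometric multiplicity = 2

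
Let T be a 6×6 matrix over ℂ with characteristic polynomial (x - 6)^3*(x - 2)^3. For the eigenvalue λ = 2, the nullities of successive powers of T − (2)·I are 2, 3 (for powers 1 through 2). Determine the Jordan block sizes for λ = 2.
Block sizes for λ = 2: [2, 1]

From the dimensions of kernels of powers, the number of Jordan blocks of size at least j is d_j − d_{j−1} where d_j = dim ker(N^j) (with d_0 = 0). Computing the differences gives [2, 1].
The number of blocks of size exactly k is (#blocks of size ≥ k) − (#blocks of size ≥ k + 1), so the partition is: 1 block(s) of size 1, 1 block(s) of size 2.
In nonincreasing order the block sizes are [2, 1].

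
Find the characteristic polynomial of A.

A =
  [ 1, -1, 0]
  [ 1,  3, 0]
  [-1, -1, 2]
x^3 - 6*x^2 + 12*x - 8

Expanding det(x·I − A) (e.g. by cofactor expansion or by noting that A is similar to its Jordan form J, which has the same characteristic polynomial as A) gives
  χ_A(x) = x^3 - 6*x^2 + 12*x - 8
which factors as (x - 2)^3. The eigenvalues (with algebraic multiplicities) are λ = 2 with multiplicity 3.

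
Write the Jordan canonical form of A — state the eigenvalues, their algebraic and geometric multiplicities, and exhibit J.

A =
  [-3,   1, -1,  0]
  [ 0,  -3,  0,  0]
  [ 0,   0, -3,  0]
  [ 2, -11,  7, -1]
J_2(-3) ⊕ J_1(-3) ⊕ J_1(-1)

The characteristic polynomial is
  det(x·I − A) = x^4 + 10*x^3 + 36*x^2 + 54*x + 27 = (x + 1)*(x + 3)^3

Eigenvalues and multiplicities (the geometric multiplicity of λ is n − rank(A − λI), which equals the number of Jordan blocks for λ):
  λ = -3: algebraic multiplicity = 3, geometric multiplicity = 2
  λ = -1: algebraic multiplicity = 1, geometric multiplicity = 1

Determining the block sizes for each eigenvalue:
  λ = -3: 2 blocks summing to 3 forces exactly one block of size 2 and the rest size 1 → block sizes [2, 1]
  λ = -1: one block (gm = 1), so the single block has size am = 1 → block sizes [1]

Assembling the blocks gives a Jordan form
J =
  [-3,  1,  0,  0]
  [ 0, -3,  0,  0]
  [ 0,  0, -3,  0]
  [ 0,  0,  0, -1]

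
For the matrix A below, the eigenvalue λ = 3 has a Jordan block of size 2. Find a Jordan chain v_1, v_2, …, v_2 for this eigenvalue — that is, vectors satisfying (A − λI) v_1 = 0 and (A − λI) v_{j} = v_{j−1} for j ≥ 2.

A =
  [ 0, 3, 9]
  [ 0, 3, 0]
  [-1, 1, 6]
A Jordan chain for λ = 3 of length 2:
v_1 = (-3, 0, -1)ᵀ
v_2 = (1, 0, 0)ᵀ

Let N = A − (3)·I. We want v_2 with N^2 v_2 = 0 but N^1 v_2 ≠ 0; then v_{j-1} := N · v_j for j = 2, …, 2.

Pick v_2 = (1, 0, 0)ᵀ.
Then v_1 = N · v_2 = (-3, 0, -1)ᵀ.

Sanity check: (A − (3)·I) v_1 = (0, 0, 0)ᵀ = 0. ✓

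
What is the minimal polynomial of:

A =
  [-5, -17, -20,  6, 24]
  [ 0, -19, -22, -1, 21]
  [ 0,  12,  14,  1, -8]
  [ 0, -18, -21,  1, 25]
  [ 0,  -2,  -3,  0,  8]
x^5 + x^4 - 38*x^3 + 18*x^2 + 405*x - 675

The characteristic polynomial is χ_A(x) = (x - 3)^3*(x + 5)^2, so the eigenvalues are known. The minimal polynomial is
  m_A(x) = Π_λ (x − λ)^{k_λ}
where k_λ is the size of the *largest* Jordan block for λ (equivalently, the smallest k with (A − λI)^k v = 0 for every generalised eigenvector v of λ).

  λ = -5: largest Jordan block has size 2, contributing (x + 5)^2
  λ = 3: largest Jordan block has size 3, contributing (x − 3)^3

So m_A(x) = (x - 3)^3*(x + 5)^2 = x^5 + x^4 - 38*x^3 + 18*x^2 + 405*x - 675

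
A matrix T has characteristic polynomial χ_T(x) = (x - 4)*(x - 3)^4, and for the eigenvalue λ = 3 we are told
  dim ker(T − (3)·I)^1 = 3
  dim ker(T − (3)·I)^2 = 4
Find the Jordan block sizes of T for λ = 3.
Block sizes for λ = 3: [2, 1, 1]

From the dimensions of kernels of powers, the number of Jordan blocks of size at least j is d_j − d_{j−1} where d_j = dim ker(N^j) (with d_0 = 0). Computing the differences gives [3, 1].
The number of blocks of size exactly k is (#blocks of size ≥ k) − (#blocks of size ≥ k + 1), so the partition is: 2 block(s) of size 1, 1 block(s) of size 2.
In nonincreasing order the block sizes are [2, 1, 1].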